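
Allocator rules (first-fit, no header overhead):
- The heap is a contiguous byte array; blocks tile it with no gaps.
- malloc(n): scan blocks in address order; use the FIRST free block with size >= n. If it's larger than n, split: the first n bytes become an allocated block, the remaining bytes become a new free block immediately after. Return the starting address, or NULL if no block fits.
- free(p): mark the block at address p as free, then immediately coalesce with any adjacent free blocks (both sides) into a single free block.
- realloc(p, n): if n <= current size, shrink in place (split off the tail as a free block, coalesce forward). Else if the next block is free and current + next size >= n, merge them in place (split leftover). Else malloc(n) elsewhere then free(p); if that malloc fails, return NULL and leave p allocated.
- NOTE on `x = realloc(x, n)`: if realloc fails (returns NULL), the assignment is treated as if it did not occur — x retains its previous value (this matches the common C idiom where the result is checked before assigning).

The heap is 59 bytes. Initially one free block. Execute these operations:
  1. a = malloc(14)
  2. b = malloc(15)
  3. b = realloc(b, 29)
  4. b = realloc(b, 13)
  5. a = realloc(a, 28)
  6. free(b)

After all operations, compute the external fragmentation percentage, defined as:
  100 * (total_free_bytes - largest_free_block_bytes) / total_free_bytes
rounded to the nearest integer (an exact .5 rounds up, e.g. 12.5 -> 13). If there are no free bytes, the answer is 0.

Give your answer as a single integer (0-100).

Op 1: a = malloc(14) -> a = 0; heap: [0-13 ALLOC][14-58 FREE]
Op 2: b = malloc(15) -> b = 14; heap: [0-13 ALLOC][14-28 ALLOC][29-58 FREE]
Op 3: b = realloc(b, 29) -> b = 14; heap: [0-13 ALLOC][14-42 ALLOC][43-58 FREE]
Op 4: b = realloc(b, 13) -> b = 14; heap: [0-13 ALLOC][14-26 ALLOC][27-58 FREE]
Op 5: a = realloc(a, 28) -> a = 27; heap: [0-13 FREE][14-26 ALLOC][27-54 ALLOC][55-58 FREE]
Op 6: free(b) -> (freed b); heap: [0-26 FREE][27-54 ALLOC][55-58 FREE]
Free blocks: [27 4] total_free=31 largest=27 -> 100*(31-27)/31 = 400/31 ≈ 12.903 -> rounds to 13

Answer: 13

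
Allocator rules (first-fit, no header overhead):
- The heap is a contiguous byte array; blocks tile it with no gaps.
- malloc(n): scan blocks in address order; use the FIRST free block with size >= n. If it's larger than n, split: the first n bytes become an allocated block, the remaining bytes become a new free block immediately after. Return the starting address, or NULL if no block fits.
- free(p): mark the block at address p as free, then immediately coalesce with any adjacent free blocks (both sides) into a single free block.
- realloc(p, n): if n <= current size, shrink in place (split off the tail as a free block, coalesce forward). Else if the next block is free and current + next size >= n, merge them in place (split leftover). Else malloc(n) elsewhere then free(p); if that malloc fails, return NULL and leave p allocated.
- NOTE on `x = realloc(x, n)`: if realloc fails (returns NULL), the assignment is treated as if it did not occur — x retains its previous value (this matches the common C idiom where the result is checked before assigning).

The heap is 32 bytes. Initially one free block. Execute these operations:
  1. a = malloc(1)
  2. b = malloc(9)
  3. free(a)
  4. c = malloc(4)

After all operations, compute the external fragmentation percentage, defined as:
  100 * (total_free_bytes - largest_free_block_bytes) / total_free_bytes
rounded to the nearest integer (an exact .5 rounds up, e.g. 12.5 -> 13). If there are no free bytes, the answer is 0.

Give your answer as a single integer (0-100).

Answer: 5

Derivation:
Op 1: a = malloc(1) -> a = 0; heap: [0-0 ALLOC][1-31 FREE]
Op 2: b = malloc(9) -> b = 1; heap: [0-0 ALLOC][1-9 ALLOC][10-31 FREE]
Op 3: free(a) -> (freed a); heap: [0-0 FREE][1-9 ALLOC][10-31 FREE]
Op 4: c = malloc(4) -> c = 10; heap: [0-0 FREE][1-9 ALLOC][10-13 ALLOC][14-31 FREE]
Free blocks: [1 18] total_free=19 largest=18 -> 100*(19-18)/19 = 100/19 ≈ 5.263 -> rounds to 5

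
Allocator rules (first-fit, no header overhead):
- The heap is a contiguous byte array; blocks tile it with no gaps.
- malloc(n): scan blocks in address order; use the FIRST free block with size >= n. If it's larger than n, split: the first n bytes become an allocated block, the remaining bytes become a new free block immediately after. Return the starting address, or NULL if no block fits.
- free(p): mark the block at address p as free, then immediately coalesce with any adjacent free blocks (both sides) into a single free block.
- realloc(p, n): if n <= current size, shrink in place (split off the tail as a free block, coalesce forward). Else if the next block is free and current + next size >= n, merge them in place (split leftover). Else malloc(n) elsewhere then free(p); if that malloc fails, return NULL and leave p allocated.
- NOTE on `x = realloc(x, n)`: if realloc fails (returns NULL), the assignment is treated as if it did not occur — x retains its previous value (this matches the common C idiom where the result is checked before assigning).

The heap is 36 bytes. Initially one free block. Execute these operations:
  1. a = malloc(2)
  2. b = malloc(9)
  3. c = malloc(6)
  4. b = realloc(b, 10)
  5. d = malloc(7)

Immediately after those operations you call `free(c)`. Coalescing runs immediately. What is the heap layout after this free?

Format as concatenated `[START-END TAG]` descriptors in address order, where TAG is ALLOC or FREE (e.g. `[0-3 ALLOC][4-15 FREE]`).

Op 1: a = malloc(2) -> a = 0; heap: [0-1 ALLOC][2-35 FREE]
Op 2: b = malloc(9) -> b = 2; heap: [0-1 ALLOC][2-10 ALLOC][11-35 FREE]
Op 3: c = malloc(6) -> c = 11; heap: [0-1 ALLOC][2-10 ALLOC][11-16 ALLOC][17-35 FREE]
Op 4: b = realloc(b, 10) -> b = 17; heap: [0-1 ALLOC][2-10 FREE][11-16 ALLOC][17-26 ALLOC][27-35 FREE]
Op 5: d = malloc(7) -> d = 2; heap: [0-1 ALLOC][2-8 ALLOC][9-10 FREE][11-16 ALLOC][17-26 ALLOC][27-35 FREE]
free(c): c = 11 -> block [11-16 ALLOC]; mark free, coalesce with adjacent free neighbors -> [0-1 ALLOC][2-8 ALLOC][9-16 FREE][17-26 ALLOC][27-35 FREE]

Answer: [0-1 ALLOC][2-8 ALLOC][9-16 FREE][17-26 ALLOC][27-35 FREE]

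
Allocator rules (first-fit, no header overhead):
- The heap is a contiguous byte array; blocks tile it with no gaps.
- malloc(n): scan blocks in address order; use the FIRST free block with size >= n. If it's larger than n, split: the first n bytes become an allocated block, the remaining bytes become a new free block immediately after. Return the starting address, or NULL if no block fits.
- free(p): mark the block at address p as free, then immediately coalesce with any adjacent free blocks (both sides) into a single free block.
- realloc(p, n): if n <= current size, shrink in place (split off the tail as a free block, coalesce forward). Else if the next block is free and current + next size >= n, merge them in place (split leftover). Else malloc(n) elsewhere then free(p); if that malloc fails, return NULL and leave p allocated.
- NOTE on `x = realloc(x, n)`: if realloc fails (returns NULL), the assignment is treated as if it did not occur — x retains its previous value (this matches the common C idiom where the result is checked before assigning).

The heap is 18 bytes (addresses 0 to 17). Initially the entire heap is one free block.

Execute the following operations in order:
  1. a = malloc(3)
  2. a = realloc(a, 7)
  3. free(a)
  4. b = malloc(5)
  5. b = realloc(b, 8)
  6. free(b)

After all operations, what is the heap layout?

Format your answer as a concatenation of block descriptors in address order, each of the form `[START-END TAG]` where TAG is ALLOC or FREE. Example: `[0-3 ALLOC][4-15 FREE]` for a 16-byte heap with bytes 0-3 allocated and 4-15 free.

Op 1: a = malloc(3) -> a = 0; heap: [0-2 ALLOC][3-17 FREE]
Op 2: a = realloc(a, 7) -> a = 0; heap: [0-6 ALLOC][7-17 FREE]
Op 3: free(a) -> (freed a); heap: [0-17 FREE]
Op 4: b = malloc(5) -> b = 0; heap: [0-4 ALLOC][5-17 FREE]
Op 5: b = realloc(b, 8) -> b = 0; heap: [0-7 ALLOC][8-17 FREE]
Op 6: free(b) -> (freed b); heap: [0-17 FREE]

Answer: [0-17 FREE]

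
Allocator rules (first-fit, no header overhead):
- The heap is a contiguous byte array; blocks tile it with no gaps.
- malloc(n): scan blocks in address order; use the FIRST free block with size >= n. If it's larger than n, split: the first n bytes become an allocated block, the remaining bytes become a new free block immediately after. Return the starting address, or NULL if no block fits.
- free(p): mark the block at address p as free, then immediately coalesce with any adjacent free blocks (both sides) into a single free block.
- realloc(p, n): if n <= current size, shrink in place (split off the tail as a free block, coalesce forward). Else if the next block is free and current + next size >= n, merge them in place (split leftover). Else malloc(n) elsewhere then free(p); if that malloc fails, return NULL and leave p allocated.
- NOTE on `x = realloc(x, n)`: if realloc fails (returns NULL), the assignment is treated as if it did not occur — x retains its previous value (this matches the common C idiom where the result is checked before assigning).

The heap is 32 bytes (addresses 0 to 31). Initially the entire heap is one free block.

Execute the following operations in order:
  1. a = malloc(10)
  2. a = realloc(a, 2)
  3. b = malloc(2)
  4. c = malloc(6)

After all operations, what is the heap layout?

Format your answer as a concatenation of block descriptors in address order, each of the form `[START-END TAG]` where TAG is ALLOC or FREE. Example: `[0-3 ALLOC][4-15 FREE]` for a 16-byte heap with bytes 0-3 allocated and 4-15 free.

Op 1: a = malloc(10) -> a = 0; heap: [0-9 ALLOC][10-31 FREE]
Op 2: a = realloc(a, 2) -> a = 0; heap: [0-1 ALLOC][2-31 FREE]
Op 3: b = malloc(2) -> b = 2; heap: [0-1 ALLOC][2-3 ALLOC][4-31 FREE]
Op 4: c = malloc(6) -> c = 4; heap: [0-1 ALLOC][2-3 ALLOC][4-9 ALLOC][10-31 FREE]

Answer: [0-1 ALLOC][2-3 ALLOC][4-9 ALLOC][10-31 FREE]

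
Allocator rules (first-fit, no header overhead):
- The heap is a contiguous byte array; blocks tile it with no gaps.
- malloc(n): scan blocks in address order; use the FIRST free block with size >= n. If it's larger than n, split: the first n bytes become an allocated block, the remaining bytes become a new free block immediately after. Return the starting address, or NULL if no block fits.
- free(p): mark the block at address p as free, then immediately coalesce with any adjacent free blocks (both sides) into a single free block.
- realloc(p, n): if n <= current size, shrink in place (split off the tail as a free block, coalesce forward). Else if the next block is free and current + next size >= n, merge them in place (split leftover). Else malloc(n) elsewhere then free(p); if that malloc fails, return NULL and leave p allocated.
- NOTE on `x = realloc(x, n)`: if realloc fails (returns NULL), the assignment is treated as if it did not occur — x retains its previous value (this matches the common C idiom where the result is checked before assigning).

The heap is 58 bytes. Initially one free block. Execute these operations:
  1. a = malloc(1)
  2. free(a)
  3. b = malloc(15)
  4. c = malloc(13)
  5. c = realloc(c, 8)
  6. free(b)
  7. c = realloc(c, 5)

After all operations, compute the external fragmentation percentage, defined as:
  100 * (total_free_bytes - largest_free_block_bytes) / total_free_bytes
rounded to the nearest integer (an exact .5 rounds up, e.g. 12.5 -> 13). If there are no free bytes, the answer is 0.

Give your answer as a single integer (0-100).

Answer: 28

Derivation:
Op 1: a = malloc(1) -> a = 0; heap: [0-0 ALLOC][1-57 FREE]
Op 2: free(a) -> (freed a); heap: [0-57 FREE]
Op 3: b = malloc(15) -> b = 0; heap: [0-14 ALLOC][15-57 FREE]
Op 4: c = malloc(13) -> c = 15; heap: [0-14 ALLOC][15-27 ALLOC][28-57 FREE]
Op 5: c = realloc(c, 8) -> c = 15; heap: [0-14 ALLOC][15-22 ALLOC][23-57 FREE]
Op 6: free(b) -> (freed b); heap: [0-14 FREE][15-22 ALLOC][23-57 FREE]
Op 7: c = realloc(c, 5) -> c = 15; heap: [0-14 FREE][15-19 ALLOC][20-57 FREE]
Free blocks: [15 38] total_free=53 largest=38 -> 100*(53-38)/53 = 1500/53 ≈ 28.302 -> rounds to 28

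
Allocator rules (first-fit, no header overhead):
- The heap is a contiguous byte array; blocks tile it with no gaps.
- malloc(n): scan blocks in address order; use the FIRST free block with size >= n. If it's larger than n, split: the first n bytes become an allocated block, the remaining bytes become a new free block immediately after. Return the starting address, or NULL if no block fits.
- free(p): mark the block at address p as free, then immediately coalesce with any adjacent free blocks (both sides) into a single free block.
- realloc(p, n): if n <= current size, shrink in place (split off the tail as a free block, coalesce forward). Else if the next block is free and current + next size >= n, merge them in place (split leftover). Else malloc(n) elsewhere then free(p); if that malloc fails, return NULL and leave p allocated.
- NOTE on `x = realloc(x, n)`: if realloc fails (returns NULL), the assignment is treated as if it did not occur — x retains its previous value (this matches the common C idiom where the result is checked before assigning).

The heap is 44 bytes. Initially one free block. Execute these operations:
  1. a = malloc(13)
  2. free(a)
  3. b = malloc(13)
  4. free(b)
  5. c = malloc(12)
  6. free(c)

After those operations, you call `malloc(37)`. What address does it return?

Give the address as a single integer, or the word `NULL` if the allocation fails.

Op 1: a = malloc(13) -> a = 0; heap: [0-12 ALLOC][13-43 FREE]
Op 2: free(a) -> (freed a); heap: [0-43 FREE]
Op 3: b = malloc(13) -> b = 0; heap: [0-12 ALLOC][13-43 FREE]
Op 4: free(b) -> (freed b); heap: [0-43 FREE]
Op 5: c = malloc(12) -> c = 0; heap: [0-11 ALLOC][12-43 FREE]
Op 6: free(c) -> (freed c); heap: [0-43 FREE]
malloc(37): first-fit scan over [0-43 FREE] -> 0

Answer: 0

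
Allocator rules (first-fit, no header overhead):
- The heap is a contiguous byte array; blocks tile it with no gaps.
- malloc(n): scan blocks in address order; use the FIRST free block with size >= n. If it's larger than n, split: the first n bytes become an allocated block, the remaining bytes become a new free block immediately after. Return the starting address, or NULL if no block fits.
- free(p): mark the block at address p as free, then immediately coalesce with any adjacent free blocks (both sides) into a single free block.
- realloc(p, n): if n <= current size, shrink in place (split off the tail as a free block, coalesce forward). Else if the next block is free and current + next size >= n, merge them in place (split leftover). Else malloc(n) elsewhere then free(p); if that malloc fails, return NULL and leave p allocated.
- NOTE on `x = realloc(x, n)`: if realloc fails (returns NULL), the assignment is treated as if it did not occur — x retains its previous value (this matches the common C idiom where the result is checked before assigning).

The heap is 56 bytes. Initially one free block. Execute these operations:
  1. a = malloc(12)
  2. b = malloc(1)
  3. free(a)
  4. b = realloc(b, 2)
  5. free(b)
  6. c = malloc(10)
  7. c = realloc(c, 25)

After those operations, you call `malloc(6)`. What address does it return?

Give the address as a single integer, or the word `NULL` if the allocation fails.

Op 1: a = malloc(12) -> a = 0; heap: [0-11 ALLOC][12-55 FREE]
Op 2: b = malloc(1) -> b = 12; heap: [0-11 ALLOC][12-12 ALLOC][13-55 FREE]
Op 3: free(a) -> (freed a); heap: [0-11 FREE][12-12 ALLOC][13-55 FREE]
Op 4: b = realloc(b, 2) -> b = 12; heap: [0-11 FREE][12-13 ALLOC][14-55 FREE]
Op 5: free(b) -> (freed b); heap: [0-55 FREE]
Op 6: c = malloc(10) -> c = 0; heap: [0-9 ALLOC][10-55 FREE]
Op 7: c = realloc(c, 25) -> c = 0; heap: [0-24 ALLOC][25-55 FREE]
malloc(6): first-fit scan over [0-24 ALLOC][25-55 FREE] -> 25

Answer: 25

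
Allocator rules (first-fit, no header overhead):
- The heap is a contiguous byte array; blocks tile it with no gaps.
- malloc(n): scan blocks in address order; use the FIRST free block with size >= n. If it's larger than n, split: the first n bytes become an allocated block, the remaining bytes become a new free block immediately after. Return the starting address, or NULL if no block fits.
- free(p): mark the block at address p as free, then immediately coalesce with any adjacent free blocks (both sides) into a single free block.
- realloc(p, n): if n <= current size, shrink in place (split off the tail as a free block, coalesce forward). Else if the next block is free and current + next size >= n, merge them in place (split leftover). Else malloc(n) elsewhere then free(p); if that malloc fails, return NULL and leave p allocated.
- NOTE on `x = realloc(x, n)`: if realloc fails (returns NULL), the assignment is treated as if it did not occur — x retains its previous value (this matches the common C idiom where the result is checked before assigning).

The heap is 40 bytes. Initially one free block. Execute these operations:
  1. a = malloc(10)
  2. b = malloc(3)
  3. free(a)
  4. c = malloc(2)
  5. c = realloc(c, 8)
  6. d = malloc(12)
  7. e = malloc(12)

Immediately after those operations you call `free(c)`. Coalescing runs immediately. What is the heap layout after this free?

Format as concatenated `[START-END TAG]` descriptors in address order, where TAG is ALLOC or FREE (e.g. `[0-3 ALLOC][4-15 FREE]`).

Answer: [0-9 FREE][10-12 ALLOC][13-24 ALLOC][25-36 ALLOC][37-39 FREE]

Derivation:
Op 1: a = malloc(10) -> a = 0; heap: [0-9 ALLOC][10-39 FREE]
Op 2: b = malloc(3) -> b = 10; heap: [0-9 ALLOC][10-12 ALLOC][13-39 FREE]
Op 3: free(a) -> (freed a); heap: [0-9 FREE][10-12 ALLOC][13-39 FREE]
Op 4: c = malloc(2) -> c = 0; heap: [0-1 ALLOC][2-9 FREE][10-12 ALLOC][13-39 FREE]
Op 5: c = realloc(c, 8) -> c = 0; heap: [0-7 ALLOC][8-9 FREE][10-12 ALLOC][13-39 FREE]
Op 6: d = malloc(12) -> d = 13; heap: [0-7 ALLOC][8-9 FREE][10-12 ALLOC][13-24 ALLOC][25-39 FREE]
Op 7: e = malloc(12) -> e = 25; heap: [0-7 ALLOC][8-9 FREE][10-12 ALLOC][13-24 ALLOC][25-36 ALLOC][37-39 FREE]
free(c): c = 0 -> block [0-7 ALLOC]; mark free, coalesce with adjacent free neighbors -> [0-9 FREE][10-12 ALLOC][13-24 ALLOC][25-36 ALLOC][37-39 FREE]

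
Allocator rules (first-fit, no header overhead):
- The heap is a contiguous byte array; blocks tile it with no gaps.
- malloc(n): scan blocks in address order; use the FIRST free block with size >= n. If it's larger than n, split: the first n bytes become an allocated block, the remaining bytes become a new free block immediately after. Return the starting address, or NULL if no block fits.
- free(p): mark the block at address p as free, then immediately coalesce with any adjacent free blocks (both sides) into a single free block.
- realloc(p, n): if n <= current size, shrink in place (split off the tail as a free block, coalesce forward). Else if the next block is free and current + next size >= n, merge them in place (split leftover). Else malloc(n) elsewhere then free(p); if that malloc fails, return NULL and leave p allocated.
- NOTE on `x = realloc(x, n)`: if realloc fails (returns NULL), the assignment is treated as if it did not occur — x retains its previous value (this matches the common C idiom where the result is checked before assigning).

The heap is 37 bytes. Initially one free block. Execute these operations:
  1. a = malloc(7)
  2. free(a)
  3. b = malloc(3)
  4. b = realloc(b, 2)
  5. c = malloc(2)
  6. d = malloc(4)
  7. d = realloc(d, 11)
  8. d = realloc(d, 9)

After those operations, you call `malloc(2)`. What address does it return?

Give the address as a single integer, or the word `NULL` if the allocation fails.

Answer: 13

Derivation:
Op 1: a = malloc(7) -> a = 0; heap: [0-6 ALLOC][7-36 FREE]
Op 2: free(a) -> (freed a); heap: [0-36 FREE]
Op 3: b = malloc(3) -> b = 0; heap: [0-2 ALLOC][3-36 FREE]
Op 4: b = realloc(b, 2) -> b = 0; heap: [0-1 ALLOC][2-36 FREE]
Op 5: c = malloc(2) -> c = 2; heap: [0-1 ALLOC][2-3 ALLOC][4-36 FREE]
Op 6: d = malloc(4) -> d = 4; heap: [0-1 ALLOC][2-3 ALLOC][4-7 ALLOC][8-36 FREE]
Op 7: d = realloc(d, 11) -> d = 4; heap: [0-1 ALLOC][2-3 ALLOC][4-14 ALLOC][15-36 FREE]
Op 8: d = realloc(d, 9) -> d = 4; heap: [0-1 ALLOC][2-3 ALLOC][4-12 ALLOC][13-36 FREE]
malloc(2): first-fit scan over [0-1 ALLOC][2-3 ALLOC][4-12 ALLOC][13-36 FREE] -> 13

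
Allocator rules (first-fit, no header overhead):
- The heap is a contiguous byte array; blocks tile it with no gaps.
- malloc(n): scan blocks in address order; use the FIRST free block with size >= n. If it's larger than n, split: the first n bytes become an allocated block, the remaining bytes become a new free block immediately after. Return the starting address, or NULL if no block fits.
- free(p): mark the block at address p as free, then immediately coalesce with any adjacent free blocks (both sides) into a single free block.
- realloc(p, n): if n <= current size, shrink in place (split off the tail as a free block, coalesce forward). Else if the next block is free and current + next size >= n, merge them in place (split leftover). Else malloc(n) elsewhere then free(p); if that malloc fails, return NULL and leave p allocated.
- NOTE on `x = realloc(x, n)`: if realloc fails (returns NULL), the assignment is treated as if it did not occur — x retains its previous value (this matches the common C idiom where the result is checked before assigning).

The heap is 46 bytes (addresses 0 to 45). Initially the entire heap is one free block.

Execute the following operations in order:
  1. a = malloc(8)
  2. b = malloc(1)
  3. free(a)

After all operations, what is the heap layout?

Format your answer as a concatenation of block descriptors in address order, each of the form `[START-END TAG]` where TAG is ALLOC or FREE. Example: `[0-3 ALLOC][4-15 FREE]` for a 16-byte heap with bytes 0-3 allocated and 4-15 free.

Op 1: a = malloc(8) -> a = 0; heap: [0-7 ALLOC][8-45 FREE]
Op 2: b = malloc(1) -> b = 8; heap: [0-7 ALLOC][8-8 ALLOC][9-45 FREE]
Op 3: free(a) -> (freed a); heap: [0-7 FREE][8-8 ALLOC][9-45 FREE]

Answer: [0-7 FREE][8-8 ALLOC][9-45 FREE]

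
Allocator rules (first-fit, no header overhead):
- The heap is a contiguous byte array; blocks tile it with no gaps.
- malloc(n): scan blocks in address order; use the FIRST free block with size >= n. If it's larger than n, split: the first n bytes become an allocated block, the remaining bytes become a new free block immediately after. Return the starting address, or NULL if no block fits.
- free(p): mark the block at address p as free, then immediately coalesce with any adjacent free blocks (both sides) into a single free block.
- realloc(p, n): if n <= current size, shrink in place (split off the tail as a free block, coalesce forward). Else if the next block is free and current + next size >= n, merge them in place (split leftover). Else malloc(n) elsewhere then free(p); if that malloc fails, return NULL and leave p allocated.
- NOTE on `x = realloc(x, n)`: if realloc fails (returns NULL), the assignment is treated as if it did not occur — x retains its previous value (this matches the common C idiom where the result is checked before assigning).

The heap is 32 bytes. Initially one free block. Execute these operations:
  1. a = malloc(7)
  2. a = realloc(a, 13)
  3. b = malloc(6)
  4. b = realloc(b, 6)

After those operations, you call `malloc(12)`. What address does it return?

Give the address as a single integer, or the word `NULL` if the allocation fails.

Answer: 19

Derivation:
Op 1: a = malloc(7) -> a = 0; heap: [0-6 ALLOC][7-31 FREE]
Op 2: a = realloc(a, 13) -> a = 0; heap: [0-12 ALLOC][13-31 FREE]
Op 3: b = malloc(6) -> b = 13; heap: [0-12 ALLOC][13-18 ALLOC][19-31 FREE]
Op 4: b = realloc(b, 6) -> b = 13; heap: [0-12 ALLOC][13-18 ALLOC][19-31 FREE]
malloc(12): first-fit scan over [0-12 ALLOC][13-18 ALLOC][19-31 FREE] -> 19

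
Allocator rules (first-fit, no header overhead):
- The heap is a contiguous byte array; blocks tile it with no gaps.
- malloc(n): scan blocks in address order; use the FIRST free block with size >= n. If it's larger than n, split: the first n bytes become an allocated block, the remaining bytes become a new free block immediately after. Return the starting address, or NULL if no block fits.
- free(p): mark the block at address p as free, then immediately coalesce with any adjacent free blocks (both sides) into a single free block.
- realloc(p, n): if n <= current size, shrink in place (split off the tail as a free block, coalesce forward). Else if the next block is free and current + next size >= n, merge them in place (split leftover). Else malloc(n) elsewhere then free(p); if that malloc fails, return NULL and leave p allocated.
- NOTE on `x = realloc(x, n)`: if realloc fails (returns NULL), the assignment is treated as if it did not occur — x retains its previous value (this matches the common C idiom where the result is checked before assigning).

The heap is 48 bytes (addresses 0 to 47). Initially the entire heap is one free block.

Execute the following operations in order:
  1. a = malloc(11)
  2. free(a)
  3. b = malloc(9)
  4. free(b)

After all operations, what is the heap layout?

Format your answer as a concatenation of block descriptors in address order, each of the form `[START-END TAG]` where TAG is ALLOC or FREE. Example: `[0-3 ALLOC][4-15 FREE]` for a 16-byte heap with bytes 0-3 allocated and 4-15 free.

Op 1: a = malloc(11) -> a = 0; heap: [0-10 ALLOC][11-47 FREE]
Op 2: free(a) -> (freed a); heap: [0-47 FREE]
Op 3: b = malloc(9) -> b = 0; heap: [0-8 ALLOC][9-47 FREE]
Op 4: free(b) -> (freed b); heap: [0-47 FREE]

Answer: [0-47 FREE]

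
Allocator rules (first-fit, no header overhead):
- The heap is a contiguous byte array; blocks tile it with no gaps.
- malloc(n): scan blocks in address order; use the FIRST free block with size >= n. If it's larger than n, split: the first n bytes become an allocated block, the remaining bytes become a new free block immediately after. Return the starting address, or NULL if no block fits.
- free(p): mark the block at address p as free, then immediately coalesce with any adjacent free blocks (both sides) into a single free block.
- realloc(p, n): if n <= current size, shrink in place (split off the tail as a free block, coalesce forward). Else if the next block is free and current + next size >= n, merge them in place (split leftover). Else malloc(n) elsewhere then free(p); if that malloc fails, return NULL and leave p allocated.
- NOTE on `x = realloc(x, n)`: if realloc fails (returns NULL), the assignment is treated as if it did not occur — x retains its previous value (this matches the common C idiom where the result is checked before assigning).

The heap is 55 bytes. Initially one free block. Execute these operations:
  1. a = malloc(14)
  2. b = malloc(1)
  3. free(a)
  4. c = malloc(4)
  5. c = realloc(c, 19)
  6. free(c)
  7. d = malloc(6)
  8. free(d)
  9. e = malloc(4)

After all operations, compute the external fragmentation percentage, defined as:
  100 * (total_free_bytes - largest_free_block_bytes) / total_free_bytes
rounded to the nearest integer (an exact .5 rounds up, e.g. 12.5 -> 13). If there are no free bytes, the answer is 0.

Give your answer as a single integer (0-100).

Answer: 20

Derivation:
Op 1: a = malloc(14) -> a = 0; heap: [0-13 ALLOC][14-54 FREE]
Op 2: b = malloc(1) -> b = 14; heap: [0-13 ALLOC][14-14 ALLOC][15-54 FREE]
Op 3: free(a) -> (freed a); heap: [0-13 FREE][14-14 ALLOC][15-54 FREE]
Op 4: c = malloc(4) -> c = 0; heap: [0-3 ALLOC][4-13 FREE][14-14 ALLOC][15-54 FREE]
Op 5: c = realloc(c, 19) -> c = 15; heap: [0-13 FREE][14-14 ALLOC][15-33 ALLOC][34-54 FREE]
Op 6: free(c) -> (freed c); heap: [0-13 FREE][14-14 ALLOC][15-54 FREE]
Op 7: d = malloc(6) -> d = 0; heap: [0-5 ALLOC][6-13 FREE][14-14 ALLOC][15-54 FREE]
Op 8: free(d) -> (freed d); heap: [0-13 FREE][14-14 ALLOC][15-54 FREE]
Op 9: e = malloc(4) -> e = 0; heap: [0-3 ALLOC][4-13 FREE][14-14 ALLOC][15-54 FREE]
Free blocks: [10 40] total_free=50 largest=40 -> 100*(50-40)/50 = 1000/50 = 20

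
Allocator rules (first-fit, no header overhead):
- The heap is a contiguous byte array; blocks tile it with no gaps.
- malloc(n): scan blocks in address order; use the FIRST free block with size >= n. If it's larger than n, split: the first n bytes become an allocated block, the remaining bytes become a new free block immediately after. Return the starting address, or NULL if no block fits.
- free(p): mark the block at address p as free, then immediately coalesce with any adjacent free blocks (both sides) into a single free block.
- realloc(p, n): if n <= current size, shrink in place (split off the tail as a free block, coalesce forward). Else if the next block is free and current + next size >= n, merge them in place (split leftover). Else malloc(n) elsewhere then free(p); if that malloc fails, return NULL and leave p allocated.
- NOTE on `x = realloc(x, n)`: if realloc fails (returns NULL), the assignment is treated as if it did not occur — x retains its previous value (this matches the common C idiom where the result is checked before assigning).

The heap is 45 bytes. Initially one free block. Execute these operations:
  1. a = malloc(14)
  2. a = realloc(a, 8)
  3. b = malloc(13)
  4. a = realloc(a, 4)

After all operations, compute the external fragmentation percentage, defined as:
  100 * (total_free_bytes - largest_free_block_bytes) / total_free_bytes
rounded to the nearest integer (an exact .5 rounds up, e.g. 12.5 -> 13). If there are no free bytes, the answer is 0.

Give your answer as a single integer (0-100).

Answer: 14

Derivation:
Op 1: a = malloc(14) -> a = 0; heap: [0-13 ALLOC][14-44 FREE]
Op 2: a = realloc(a, 8) -> a = 0; heap: [0-7 ALLOC][8-44 FREE]
Op 3: b = malloc(13) -> b = 8; heap: [0-7 ALLOC][8-20 ALLOC][21-44 FREE]
Op 4: a = realloc(a, 4) -> a = 0; heap: [0-3 ALLOC][4-7 FREE][8-20 ALLOC][21-44 FREE]
Free blocks: [4 24] total_free=28 largest=24 -> 100*(28-24)/28 = 400/28 ≈ 14.286 -> rounds to 14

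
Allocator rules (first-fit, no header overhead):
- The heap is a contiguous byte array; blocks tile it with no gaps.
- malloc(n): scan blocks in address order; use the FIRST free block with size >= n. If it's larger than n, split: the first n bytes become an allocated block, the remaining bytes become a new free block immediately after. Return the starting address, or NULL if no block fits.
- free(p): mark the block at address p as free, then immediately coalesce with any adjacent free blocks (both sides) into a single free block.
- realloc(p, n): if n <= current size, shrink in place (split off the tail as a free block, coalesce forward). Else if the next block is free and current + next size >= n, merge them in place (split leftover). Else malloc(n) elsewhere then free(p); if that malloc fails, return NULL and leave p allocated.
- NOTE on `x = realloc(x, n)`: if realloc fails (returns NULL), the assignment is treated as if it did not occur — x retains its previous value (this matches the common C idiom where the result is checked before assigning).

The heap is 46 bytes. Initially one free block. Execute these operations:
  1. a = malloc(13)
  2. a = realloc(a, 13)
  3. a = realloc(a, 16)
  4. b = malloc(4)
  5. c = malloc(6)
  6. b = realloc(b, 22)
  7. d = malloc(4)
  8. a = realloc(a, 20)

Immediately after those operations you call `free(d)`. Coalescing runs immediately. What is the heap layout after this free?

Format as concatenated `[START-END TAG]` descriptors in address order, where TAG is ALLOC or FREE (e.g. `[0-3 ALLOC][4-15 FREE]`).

Op 1: a = malloc(13) -> a = 0; heap: [0-12 ALLOC][13-45 FREE]
Op 2: a = realloc(a, 13) -> a = 0; heap: [0-12 ALLOC][13-45 FREE]
Op 3: a = realloc(a, 16) -> a = 0; heap: [0-15 ALLOC][16-45 FREE]
Op 4: b = malloc(4) -> b = 16; heap: [0-15 ALLOC][16-19 ALLOC][20-45 FREE]
Op 5: c = malloc(6) -> c = 20; heap: [0-15 ALLOC][16-19 ALLOC][20-25 ALLOC][26-45 FREE]
Op 6: b = realloc(b, 22) -> NULL (b unchanged); heap: [0-15 ALLOC][16-19 ALLOC][20-25 ALLOC][26-45 FREE]
Op 7: d = malloc(4) -> d = 26; heap: [0-15 ALLOC][16-19 ALLOC][20-25 ALLOC][26-29 ALLOC][30-45 FREE]
Op 8: a = realloc(a, 20) -> NULL (a unchanged); heap: [0-15 ALLOC][16-19 ALLOC][20-25 ALLOC][26-29 ALLOC][30-45 FREE]
free(d): d = 26 -> block [26-29 ALLOC]; mark free, coalesce with adjacent free neighbors -> [0-15 ALLOC][16-19 ALLOC][20-25 ALLOC][26-45 FREE]

Answer: [0-15 ALLOC][16-19 ALLOC][20-25 ALLOC][26-45 FREE]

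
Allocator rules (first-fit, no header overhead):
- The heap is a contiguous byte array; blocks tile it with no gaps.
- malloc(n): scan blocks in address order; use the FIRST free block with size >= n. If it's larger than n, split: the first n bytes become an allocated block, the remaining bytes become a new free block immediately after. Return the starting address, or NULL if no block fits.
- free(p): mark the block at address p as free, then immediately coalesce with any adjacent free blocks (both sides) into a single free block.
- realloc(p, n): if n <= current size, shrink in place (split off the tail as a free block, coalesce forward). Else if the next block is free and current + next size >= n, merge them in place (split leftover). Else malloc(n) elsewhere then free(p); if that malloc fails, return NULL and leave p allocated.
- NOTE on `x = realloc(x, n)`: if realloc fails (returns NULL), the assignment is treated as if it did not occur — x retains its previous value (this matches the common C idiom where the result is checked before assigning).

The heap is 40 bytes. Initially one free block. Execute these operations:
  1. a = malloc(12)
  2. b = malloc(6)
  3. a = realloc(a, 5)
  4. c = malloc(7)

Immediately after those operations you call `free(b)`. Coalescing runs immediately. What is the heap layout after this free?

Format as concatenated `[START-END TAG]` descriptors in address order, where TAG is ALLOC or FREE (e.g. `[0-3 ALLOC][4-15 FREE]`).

Op 1: a = malloc(12) -> a = 0; heap: [0-11 ALLOC][12-39 FREE]
Op 2: b = malloc(6) -> b = 12; heap: [0-11 ALLOC][12-17 ALLOC][18-39 FREE]
Op 3: a = realloc(a, 5) -> a = 0; heap: [0-4 ALLOC][5-11 FREE][12-17 ALLOC][18-39 FREE]
Op 4: c = malloc(7) -> c = 5; heap: [0-4 ALLOC][5-11 ALLOC][12-17 ALLOC][18-39 FREE]
free(b): b = 12 -> block [12-17 ALLOC]; mark free, coalesce with adjacent free neighbors -> [0-4 ALLOC][5-11 ALLOC][12-39 FREE]

Answer: [0-4 ALLOC][5-11 ALLOC][12-39 FREE]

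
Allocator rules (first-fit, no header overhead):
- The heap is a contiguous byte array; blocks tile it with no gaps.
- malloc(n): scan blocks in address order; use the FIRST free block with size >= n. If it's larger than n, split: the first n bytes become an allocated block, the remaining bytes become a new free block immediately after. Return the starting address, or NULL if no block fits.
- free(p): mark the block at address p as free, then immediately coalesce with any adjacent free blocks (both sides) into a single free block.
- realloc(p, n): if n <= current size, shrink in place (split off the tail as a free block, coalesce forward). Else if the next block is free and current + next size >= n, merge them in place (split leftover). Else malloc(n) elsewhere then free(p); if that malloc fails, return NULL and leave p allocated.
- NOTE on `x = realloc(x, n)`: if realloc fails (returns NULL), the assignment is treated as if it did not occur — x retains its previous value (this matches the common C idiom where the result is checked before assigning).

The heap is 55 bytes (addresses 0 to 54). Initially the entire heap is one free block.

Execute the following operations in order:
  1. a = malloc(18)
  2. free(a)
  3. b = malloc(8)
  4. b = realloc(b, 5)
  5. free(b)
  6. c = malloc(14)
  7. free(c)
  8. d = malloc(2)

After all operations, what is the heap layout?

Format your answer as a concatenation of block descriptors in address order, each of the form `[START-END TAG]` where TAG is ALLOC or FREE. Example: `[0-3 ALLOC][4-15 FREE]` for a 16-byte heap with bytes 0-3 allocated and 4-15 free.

Answer: [0-1 ALLOC][2-54 FREE]

Derivation:
Op 1: a = malloc(18) -> a = 0; heap: [0-17 ALLOC][18-54 FREE]
Op 2: free(a) -> (freed a); heap: [0-54 FREE]
Op 3: b = malloc(8) -> b = 0; heap: [0-7 ALLOC][8-54 FREE]
Op 4: b = realloc(b, 5) -> b = 0; heap: [0-4 ALLOC][5-54 FREE]
Op 5: free(b) -> (freed b); heap: [0-54 FREE]
Op 6: c = malloc(14) -> c = 0; heap: [0-13 ALLOC][14-54 FREE]
Op 7: free(c) -> (freed c); heap: [0-54 FREE]
Op 8: d = malloc(2) -> d = 0; heap: [0-1 ALLOC][2-54 FREE]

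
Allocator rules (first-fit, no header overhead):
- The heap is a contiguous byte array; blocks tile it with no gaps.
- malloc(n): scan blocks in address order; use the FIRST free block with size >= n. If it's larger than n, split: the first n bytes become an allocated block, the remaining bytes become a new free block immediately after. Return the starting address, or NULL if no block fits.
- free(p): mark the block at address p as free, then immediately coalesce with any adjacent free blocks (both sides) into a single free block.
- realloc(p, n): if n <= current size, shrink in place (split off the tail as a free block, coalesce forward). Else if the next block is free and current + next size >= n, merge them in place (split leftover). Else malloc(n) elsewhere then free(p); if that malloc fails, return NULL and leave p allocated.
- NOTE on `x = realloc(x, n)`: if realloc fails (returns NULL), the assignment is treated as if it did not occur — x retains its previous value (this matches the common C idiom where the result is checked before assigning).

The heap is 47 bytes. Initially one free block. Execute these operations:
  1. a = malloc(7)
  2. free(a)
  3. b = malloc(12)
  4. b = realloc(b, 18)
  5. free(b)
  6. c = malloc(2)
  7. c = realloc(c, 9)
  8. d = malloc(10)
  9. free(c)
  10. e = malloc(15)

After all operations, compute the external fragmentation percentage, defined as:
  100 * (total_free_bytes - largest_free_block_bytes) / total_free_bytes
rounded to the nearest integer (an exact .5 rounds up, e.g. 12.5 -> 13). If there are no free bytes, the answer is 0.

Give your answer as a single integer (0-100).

Op 1: a = malloc(7) -> a = 0; heap: [0-6 ALLOC][7-46 FREE]
Op 2: free(a) -> (freed a); heap: [0-46 FREE]
Op 3: b = malloc(12) -> b = 0; heap: [0-11 ALLOC][12-46 FREE]
Op 4: b = realloc(b, 18) -> b = 0; heap: [0-17 ALLOC][18-46 FREE]
Op 5: free(b) -> (freed b); heap: [0-46 FREE]
Op 6: c = malloc(2) -> c = 0; heap: [0-1 ALLOC][2-46 FREE]
Op 7: c = realloc(c, 9) -> c = 0; heap: [0-8 ALLOC][9-46 FREE]
Op 8: d = malloc(10) -> d = 9; heap: [0-8 ALLOC][9-18 ALLOC][19-46 FREE]
Op 9: free(c) -> (freed c); heap: [0-8 FREE][9-18 ALLOC][19-46 FREE]
Op 10: e = malloc(15) -> e = 19; heap: [0-8 FREE][9-18 ALLOC][19-33 ALLOC][34-46 FREE]
Free blocks: [9 13] total_free=22 largest=13 -> 100*(22-13)/22 = 900/22 ≈ 40.909 -> rounds to 41

Answer: 41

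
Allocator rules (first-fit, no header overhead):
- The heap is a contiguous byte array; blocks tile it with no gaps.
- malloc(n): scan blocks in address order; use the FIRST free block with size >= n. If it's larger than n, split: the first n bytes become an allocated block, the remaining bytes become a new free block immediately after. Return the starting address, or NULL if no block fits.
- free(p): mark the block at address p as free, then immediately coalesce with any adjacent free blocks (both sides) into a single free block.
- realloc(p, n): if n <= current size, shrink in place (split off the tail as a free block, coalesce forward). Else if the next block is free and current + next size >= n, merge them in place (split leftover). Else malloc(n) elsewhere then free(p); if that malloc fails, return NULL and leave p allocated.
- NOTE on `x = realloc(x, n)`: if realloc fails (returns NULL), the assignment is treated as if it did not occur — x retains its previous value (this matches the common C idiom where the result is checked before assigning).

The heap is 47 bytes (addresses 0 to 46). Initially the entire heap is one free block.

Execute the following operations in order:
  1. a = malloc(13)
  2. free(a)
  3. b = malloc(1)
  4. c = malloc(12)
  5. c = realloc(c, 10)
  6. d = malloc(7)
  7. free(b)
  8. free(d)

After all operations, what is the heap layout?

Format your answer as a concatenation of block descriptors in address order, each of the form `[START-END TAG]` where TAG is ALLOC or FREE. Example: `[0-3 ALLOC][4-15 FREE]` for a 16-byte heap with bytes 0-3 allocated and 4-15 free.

Answer: [0-0 FREE][1-10 ALLOC][11-46 FREE]

Derivation:
Op 1: a = malloc(13) -> a = 0; heap: [0-12 ALLOC][13-46 FREE]
Op 2: free(a) -> (freed a); heap: [0-46 FREE]
Op 3: b = malloc(1) -> b = 0; heap: [0-0 ALLOC][1-46 FREE]
Op 4: c = malloc(12) -> c = 1; heap: [0-0 ALLOC][1-12 ALLOC][13-46 FREE]
Op 5: c = realloc(c, 10) -> c = 1; heap: [0-0 ALLOC][1-10 ALLOC][11-46 FREE]
Op 6: d = malloc(7) -> d = 11; heap: [0-0 ALLOC][1-10 ALLOC][11-17 ALLOC][18-46 FREE]
Op 7: free(b) -> (freed b); heap: [0-0 FREE][1-10 ALLOC][11-17 ALLOC][18-46 FREE]
Op 8: free(d) -> (freed d); heap: [0-0 FREE][1-10 ALLOC][11-46 FREE]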